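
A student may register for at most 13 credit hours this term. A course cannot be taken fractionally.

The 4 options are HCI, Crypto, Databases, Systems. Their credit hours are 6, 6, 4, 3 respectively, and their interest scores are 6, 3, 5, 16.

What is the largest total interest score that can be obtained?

Treat it as a binary knapsack problem.
HCI + Databases + Systems: credit hours 6 + 4 + 3 = 13 ≤ 13, interest score 6 + 5 + 16 = 27.
Crypto + Databases + Systems: credit hours 6 + 4 + 3 = 13 ≤ 13, interest score 3 + 5 + 16 = 24.
Best is HCI, Databases, and Systems with total interest score 27.

27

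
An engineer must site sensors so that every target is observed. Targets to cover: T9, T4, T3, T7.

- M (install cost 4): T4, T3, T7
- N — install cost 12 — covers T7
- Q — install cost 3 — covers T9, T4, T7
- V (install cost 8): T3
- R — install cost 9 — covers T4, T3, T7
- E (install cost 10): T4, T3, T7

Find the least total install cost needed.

Choose M and Q: together they cover T9, T4, T3, T7 — every target.
Total install cost: 4 + 3 = 7.
No cover costs less than 7.

7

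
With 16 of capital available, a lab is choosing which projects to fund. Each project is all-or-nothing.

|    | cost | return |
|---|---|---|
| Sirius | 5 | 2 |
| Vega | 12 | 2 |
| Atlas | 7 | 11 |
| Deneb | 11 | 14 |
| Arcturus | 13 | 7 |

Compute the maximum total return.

Allowing fractional choices, the relaxed optimum would be about 22.5, but projects are indivisible.
Sirius + Deneb: cost 5 + 11 = 16 ≤ 16, return 2 + 14 = 16.
Deneb: cost 11 ≤ 16, return 14.
Best is Sirius and Deneb with total return 16.

16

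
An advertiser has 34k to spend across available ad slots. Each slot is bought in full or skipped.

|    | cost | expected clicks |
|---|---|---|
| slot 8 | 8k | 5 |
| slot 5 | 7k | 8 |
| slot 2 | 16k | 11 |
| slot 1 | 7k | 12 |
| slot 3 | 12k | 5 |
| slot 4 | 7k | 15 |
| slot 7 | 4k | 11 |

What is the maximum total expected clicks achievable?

51

Take slot 8, slot 5, slot 1, slot 4, and slot 7: cost 8 + 7 + 7 + 7 + 4 = 33 ≤ 34, expected clicks 5 + 8 + 12 + 15 + 11 = 51.
No other feasible combination does better.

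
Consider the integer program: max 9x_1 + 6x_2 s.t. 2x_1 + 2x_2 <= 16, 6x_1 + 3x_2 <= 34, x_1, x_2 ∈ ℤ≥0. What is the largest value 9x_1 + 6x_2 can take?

57

Relaxing integrality, the LP optimum is 58.00 at (x_1,x_2) = (3.33, 4.67), which is not an integer point.
(x_1,x_2)=(3,5): 2·3+2·5=16≤16, 6·3+3·5=33≤34, objective 57.
(x_1,x_2)=(4,3): 2·4+2·3=14≤16, 6·4+3·3=33≤34, objective 54.
(x_1,x_2)=(2,6): 2·2+2·6=16≤16, 6·2+3·6=30≤34, objective 54.
The best lattice point is (3,5), giving 57.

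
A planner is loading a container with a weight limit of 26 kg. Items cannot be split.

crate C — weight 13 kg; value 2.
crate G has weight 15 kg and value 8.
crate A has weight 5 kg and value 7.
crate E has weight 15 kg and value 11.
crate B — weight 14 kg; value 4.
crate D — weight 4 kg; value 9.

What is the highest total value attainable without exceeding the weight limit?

27

Take crate A, crate E, and crate D: weight 5 + 15 + 4 = 24 ≤ 26, value 7 + 11 + 9 = 27.
No other feasible combination does better.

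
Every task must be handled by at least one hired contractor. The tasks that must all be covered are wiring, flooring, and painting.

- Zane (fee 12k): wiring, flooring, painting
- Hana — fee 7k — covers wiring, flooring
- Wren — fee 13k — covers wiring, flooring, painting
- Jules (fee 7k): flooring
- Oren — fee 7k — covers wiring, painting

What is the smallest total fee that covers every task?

This is a weighted set-cover instance.
The greedy cost-per-new-task heuristic would pick Hana and Oren for 14, but a cheaper cover exists.
Zane alone covers wiring, flooring, painting — every task.
Total fee: 12.
No cover costs less than 12.

12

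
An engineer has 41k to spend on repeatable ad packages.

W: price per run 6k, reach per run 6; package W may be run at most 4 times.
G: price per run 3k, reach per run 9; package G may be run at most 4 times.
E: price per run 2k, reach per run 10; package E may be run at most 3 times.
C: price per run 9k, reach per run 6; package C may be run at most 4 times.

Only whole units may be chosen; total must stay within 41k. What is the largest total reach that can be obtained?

84

E has the best ratio (10/2); taking only E gives at most 3×10 = 30 (stopped by the supply cap of 3).
Mixing does better — 2×W, 4×G, 3×E, and 1×C: price 39 ≤ 41, reach 2·6 + 4·9 + 3·10 + 1·6 = 84.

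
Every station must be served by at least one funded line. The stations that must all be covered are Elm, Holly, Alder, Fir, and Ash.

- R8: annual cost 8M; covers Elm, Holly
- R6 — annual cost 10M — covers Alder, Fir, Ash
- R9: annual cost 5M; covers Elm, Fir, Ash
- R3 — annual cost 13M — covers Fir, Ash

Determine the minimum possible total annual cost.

18

Choose R8 and R6: together they cover Elm, Holly, Alder, Fir, Ash — every station.
Total annual cost: 8 + 10 = 18.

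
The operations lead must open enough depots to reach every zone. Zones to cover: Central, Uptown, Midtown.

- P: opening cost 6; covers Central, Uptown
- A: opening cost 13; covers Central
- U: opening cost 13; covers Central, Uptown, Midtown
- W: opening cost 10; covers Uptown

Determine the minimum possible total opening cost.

This is an integer covering problem.
U alone covers Central, Uptown, Midtown — every zone.
Total opening cost: 13.

13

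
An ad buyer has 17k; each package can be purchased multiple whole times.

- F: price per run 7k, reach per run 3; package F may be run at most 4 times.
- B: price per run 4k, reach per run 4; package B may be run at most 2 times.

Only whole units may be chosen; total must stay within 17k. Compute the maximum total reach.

2×B: price 8 ≤ 17, reach 2·4 = 8.
1×F and 2×B: price 15 ≤ 17, reach 1·3 + 2·4 = 11.
Best is 11.

11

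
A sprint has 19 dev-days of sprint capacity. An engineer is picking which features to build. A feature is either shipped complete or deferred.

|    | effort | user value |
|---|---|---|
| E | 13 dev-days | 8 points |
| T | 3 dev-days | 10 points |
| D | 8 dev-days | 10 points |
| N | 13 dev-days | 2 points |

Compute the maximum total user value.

20

Take T and D: effort 3 + 8 = 11 ≤ 19, user value 10 + 10 = 20.
No other feasible combination does better.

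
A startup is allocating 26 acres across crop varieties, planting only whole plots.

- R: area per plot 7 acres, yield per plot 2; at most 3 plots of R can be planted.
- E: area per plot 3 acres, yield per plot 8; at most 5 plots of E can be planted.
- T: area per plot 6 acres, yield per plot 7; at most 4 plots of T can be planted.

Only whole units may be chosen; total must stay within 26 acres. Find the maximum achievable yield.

This is a bounded integer knapsack.
Take 5×E and 1×T: area 21 ≤ 26, yield 5·8 + 1·7 = 47.
E has the best ratio (8/3) and is taken to its limit of 5; remaining capacity is filled optimally with the others.

47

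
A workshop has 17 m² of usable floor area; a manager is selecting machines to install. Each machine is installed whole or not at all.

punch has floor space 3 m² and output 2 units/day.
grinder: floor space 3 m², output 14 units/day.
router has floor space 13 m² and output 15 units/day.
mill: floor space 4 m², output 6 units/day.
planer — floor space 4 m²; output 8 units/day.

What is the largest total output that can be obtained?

punch + grinder + mill + planer: floor space 3 + 3 + 4 + 4 = 14 ≤ 17, output 2 + 14 + 6 + 8 = 30.
grinder + mill + planer: floor space 3 + 4 + 4 = 11 ≤ 17, output 14 + 6 + 8 = 28.
grinder + router: floor space 3 + 13 = 16 ≤ 17, output 14 + 15 = 29.
Best is punch, grinder, mill, and planer with total output 30.

30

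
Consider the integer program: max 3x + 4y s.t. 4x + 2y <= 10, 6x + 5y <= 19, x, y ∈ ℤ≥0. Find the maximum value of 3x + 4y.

12

(x,y)=(0,3): 4·0+2·3=6≤10, 6·0+5·3=15≤19, objective 12.
(x,y)=(1,2): 4·1+2·2=8≤10, 6·1+5·2=16≤19, objective 11.
The best lattice point is (0,3), giving 12.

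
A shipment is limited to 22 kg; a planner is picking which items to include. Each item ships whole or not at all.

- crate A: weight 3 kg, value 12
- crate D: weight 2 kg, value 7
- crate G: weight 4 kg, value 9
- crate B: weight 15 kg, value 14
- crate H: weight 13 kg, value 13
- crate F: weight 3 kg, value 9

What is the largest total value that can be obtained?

41

crate D + crate G + crate H + crate F: weight 2 + 4 + 13 + 3 = 22 ≤ 22, value 7 + 9 + 13 + 9 = 38.
crate A + crate D + crate G + crate H: weight 3 + 2 + 4 + 13 = 22 ≤ 22, value 12 + 7 + 9 + 13 = 41.
crate A + crate D + crate H + crate F: weight 3 + 2 + 13 + 3 = 21 ≤ 22, value 12 + 7 + 13 + 9 = 41.
The maximum value is 41; one optimal choice is crate A, crate D, crate H, and crate F.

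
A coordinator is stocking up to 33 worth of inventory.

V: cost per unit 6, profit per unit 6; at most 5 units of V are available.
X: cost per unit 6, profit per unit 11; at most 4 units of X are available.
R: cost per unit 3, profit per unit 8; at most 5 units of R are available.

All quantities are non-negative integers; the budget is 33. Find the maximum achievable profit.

This is a bounded integer knapsack.
3×X and 5×R: cost 33 ≤ 33, profit 3·11 + 5·8 = 73.
4×X and 3×R: cost 33 ≤ 33, profit 4·11 + 3·8 = 68.
Best is 73.

73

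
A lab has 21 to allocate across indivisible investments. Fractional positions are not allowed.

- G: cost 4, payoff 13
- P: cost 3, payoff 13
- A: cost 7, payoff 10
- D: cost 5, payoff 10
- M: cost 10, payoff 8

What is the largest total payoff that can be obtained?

Allowing fractional choices, the relaxed optimum would be about 47.6, but investments are indivisible.
G + P + D: cost 4 + 3 + 5 = 12 ≤ 21, payoff 13 + 13 + 10 = 36.
G + P + A + D: cost 4 + 3 + 7 + 5 = 19 ≤ 21, payoff 13 + 13 + 10 + 10 = 46.
G + P + A: cost 4 + 3 + 7 = 14 ≤ 21, payoff 13 + 13 + 10 = 36.
Best is G, P, A, and D with total payoff 46.

46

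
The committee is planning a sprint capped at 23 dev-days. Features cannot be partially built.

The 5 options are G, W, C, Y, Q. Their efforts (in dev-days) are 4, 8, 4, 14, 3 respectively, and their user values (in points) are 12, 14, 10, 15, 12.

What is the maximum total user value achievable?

This is an integer program with binary decision variables.
G + Y + Q: effort 4 + 14 + 3 = 21 ≤ 23, user value 12 + 15 + 12 = 39.
G + W + C + Q: effort 4 + 8 + 4 + 3 = 19 ≤ 23, user value 12 + 14 + 10 + 12 = 48.
G + W + Q: effort 4 + 8 + 3 = 15 ≤ 23, user value 12 + 14 + 12 = 38.
Best is G, W, C, and Q with total user value 48.

48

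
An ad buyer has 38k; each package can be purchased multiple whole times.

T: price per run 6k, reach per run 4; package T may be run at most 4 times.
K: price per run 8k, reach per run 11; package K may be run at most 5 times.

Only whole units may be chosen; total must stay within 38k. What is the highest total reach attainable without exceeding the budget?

1×T and 4×K: price 38 ≤ 38, reach 1·4 + 4·11 = 48.
4×K: price 32 ≤ 38, reach 4·11 = 44.
Best is 48.

48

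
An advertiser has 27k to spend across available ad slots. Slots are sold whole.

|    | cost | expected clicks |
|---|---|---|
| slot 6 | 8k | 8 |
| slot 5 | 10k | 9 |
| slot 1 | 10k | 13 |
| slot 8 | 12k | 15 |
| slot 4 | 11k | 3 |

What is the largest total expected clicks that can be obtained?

28

Allowing fractional choices, the relaxed optimum would be about 33.0, but ad slots are indivisible.
slot 5 + slot 8: cost 10 + 12 = 22 ≤ 27, expected clicks 9 + 15 = 24.
slot 1 + slot 8: cost 10 + 12 = 22 ≤ 27, expected clicks 13 + 15 = 28.
Best is slot 1 and slot 8 with total expected clicks 28.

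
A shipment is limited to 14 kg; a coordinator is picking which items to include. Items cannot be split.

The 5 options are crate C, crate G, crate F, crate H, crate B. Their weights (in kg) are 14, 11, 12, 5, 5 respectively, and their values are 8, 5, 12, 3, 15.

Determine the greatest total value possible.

Take crate H and crate B: weight 5 + 5 = 10 ≤ 14, value 3 + 15 = 18.
No other feasible combination does better.

18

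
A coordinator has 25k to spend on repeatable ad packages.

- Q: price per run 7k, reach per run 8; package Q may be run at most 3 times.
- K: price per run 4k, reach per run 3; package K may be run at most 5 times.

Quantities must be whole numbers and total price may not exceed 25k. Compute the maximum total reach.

27

Take 3×Q and 1×K: price 25 ≤ 25, reach 3·8 + 1·3 = 27.
Q has the best ratio (8/7) and is taken to its limit of 3; remaining capacity is filled optimally with the others.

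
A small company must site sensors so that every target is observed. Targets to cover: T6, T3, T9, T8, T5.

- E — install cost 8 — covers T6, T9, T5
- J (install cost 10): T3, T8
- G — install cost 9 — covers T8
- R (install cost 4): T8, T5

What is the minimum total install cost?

Choose E and J: together they cover T6, T3, T9, T8, T5 — every target.
Total install cost: 8 + 10 = 18.

18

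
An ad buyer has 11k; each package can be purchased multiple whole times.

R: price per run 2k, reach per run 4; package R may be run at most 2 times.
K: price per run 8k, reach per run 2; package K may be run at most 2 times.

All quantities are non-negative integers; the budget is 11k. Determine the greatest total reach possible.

R has the best ratio (4/2); taking only R gives at most 2×4 = 8 (stopped by the supply cap of 2).
Optimal: 2×R: price 4 ≤ 11, reach 2·4 = 8.

8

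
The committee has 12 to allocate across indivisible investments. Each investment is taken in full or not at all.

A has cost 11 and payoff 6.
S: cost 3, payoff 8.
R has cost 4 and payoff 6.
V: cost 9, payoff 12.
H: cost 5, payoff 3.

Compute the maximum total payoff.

This is a 0-1 knapsack instance.
Take S and V: cost 3 + 9 = 12 ≤ 12, payoff 8 + 12 = 20.
No other feasible combination does better.

20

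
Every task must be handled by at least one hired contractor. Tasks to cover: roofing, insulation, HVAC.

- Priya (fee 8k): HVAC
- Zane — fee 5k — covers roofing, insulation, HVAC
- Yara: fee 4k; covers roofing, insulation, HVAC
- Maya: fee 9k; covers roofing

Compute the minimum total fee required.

4

Yara alone covers roofing, insulation, HVAC — every task.
Total fee: 4.
No cover costs less than 4.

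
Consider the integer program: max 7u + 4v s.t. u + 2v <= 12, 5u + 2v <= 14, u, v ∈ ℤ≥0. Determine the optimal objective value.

The continuous relaxation peaks at (0.5, 5.75) with value 26.50; rounding to a feasible lattice point costs some objective.
(u,v)=(0,6) is feasible, giving 24.
(u,v)=(1,4) is feasible, giving 23.
(u,v)=(0,5) is feasible, giving 20.
The best lattice point is (0,6), giving 24.

24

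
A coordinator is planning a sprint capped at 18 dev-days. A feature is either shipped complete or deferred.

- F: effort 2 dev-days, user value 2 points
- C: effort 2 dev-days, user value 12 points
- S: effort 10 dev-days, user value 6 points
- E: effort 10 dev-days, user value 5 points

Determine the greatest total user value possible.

This is a 0-1 knapsack instance.
Allowing fractional choices, the relaxed optimum would be about 22.0, but features are indivisible.
F + C + E: effort 2 + 2 + 10 = 14 ≤ 18, user value 2 + 12 + 5 = 19.
C + S: effort 2 + 10 = 12 ≤ 18, user value 12 + 6 = 18.
F + C + S: effort 2 + 2 + 10 = 14 ≤ 18, user value 2 + 12 + 6 = 20.
Best is F, C, and S with total user value 20.

20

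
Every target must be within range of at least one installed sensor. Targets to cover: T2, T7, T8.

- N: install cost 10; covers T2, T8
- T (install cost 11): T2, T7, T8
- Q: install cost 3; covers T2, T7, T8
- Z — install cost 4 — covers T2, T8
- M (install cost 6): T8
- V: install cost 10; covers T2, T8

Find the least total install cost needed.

Q alone covers T2, T7, T8 — every target.
Total install cost: 3.
No cover costs less than 3.

3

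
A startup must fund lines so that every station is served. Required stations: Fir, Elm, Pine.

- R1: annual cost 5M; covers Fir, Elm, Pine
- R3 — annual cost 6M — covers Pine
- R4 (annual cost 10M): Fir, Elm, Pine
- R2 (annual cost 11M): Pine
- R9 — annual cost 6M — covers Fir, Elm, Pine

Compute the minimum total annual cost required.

5

R1 alone covers Fir, Elm, Pine — every station.
Total annual cost: 5.
No cover costs less than 5.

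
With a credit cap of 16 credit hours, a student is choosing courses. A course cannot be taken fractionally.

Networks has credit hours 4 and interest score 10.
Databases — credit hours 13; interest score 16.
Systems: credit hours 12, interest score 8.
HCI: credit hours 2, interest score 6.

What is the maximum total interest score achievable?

Networks + HCI: credit hours 4 + 2 = 6 ≤ 16, interest score 10 + 6 = 16.
Networks + Systems: credit hours 4 + 12 = 16 ≤ 16, interest score 10 + 8 = 18.
Databases + HCI: credit hours 13 + 2 = 15 ≤ 16, interest score 16 + 6 = 22.
Best is Databases and HCI with total interest score 22.

22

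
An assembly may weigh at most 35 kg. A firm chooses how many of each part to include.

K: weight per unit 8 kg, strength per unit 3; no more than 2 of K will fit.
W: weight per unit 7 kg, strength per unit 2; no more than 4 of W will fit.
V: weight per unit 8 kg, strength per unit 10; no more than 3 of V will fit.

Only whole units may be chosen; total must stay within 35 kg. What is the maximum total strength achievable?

33

V has the best ratio (10/8); taking only V gives at most 3×10 = 30 (stopped by the supply cap of 3).
Mixing does better — 1×K and 3×V: weight 32 ≤ 35, strength 1·3 + 3·10 = 33.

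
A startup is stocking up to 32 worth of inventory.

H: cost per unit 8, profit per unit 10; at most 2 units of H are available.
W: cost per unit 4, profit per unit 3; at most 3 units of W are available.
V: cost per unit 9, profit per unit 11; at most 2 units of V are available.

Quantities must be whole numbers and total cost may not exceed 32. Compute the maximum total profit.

This is a bounded integer knapsack.
Take 1×H, 1×W, and 2×V: cost 30 ≤ 32, profit 1·10 + 1·3 + 2·11 = 35.
No other integer combination yields more.

35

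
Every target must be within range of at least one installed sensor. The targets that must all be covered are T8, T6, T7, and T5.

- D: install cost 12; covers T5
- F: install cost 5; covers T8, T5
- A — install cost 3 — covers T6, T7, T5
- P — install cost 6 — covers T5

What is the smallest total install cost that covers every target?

Choose F and A: together they cover T8, T6, T7, T5 — every target.
Total install cost: 5 + 3 = 8.
No cover costs less than 8.

8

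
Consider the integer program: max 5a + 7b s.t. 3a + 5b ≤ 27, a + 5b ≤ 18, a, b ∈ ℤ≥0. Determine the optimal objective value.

45

(a,b)=(9,0): 3·9+5·0=27≤27, 1·9+5·0=9≤18, objective 45.
(a,b)=(8,0): 3·8+5·0=24≤27, 1·8+5·0=8≤18, objective 40.
The best lattice point is (9,0), giving 45.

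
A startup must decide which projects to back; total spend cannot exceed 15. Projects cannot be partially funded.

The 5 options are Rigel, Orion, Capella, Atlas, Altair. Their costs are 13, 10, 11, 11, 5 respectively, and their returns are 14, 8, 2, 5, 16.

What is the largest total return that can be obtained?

This is a 0-1 knapsack instance.
Allowing fractional choices, the relaxed optimum would be about 26.8, but projects are indivisible.
Orion + Altair: cost 10 + 5 = 15 ≤ 15, return 8 + 16 = 24.
Rigel: cost 13 ≤ 15, return 14.
Altair: cost 5 ≤ 15, return 16.
Best is Orion and Altair with total return 24.

24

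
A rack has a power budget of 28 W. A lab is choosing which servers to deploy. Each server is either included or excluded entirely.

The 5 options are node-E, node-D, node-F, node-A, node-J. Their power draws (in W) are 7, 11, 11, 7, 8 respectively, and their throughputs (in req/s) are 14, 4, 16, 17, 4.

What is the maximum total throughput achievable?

47

This is an integer program with binary decision variables.
Allowing fractional choices, the relaxed optimum would be about 48.5, but servers are indivisible.
node-F + node-A + node-J: power draw 11 + 7 + 8 = 26 ≤ 28, throughput 16 + 17 + 4 = 37.
node-E + node-F + node-A: power draw 7 + 11 + 7 = 25 ≤ 28, throughput 14 + 16 + 17 = 47.
node-E + node-A + node-J: power draw 7 + 7 + 8 = 22 ≤ 28, throughput 14 + 17 + 4 = 35.
Best is node-E, node-F, and node-A with total throughput 47.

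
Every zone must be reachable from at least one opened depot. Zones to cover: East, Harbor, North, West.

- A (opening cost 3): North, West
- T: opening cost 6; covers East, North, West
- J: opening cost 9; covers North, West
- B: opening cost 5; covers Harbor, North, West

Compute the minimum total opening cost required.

This is a weighted set-cover instance.
The greedy cost-per-new-zone heuristic would pick A, B, and T for 14, but a cheaper cover exists.
Choose T and B: together they cover East, Harbor, North, West — every zone.
Total opening cost: 6 + 5 = 11.
No cover costs less than 11.

11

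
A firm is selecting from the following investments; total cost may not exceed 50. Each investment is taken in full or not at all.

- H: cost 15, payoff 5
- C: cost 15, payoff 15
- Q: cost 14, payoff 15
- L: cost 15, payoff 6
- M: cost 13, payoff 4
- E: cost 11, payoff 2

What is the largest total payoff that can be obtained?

36

Allowing fractional choices, the relaxed optimum would be about 38.0, but investments are indivisible.
H + C + Q: cost 15 + 15 + 14 = 44 ≤ 50, payoff 5 + 15 + 15 = 35.
C + Q + L: cost 15 + 14 + 15 = 44 ≤ 50, payoff 15 + 15 + 6 = 36.
Best is C, Q, and L with total payoff 36.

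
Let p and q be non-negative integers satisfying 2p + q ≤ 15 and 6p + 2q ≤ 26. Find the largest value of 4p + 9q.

117

(p,q)=(0,13): 2·0+1·13=13≤15, 6·0+2·13=26≤26, objective 117.
(p,q)=(0,12): 2·0+1·12=12≤15, 6·0+2·12=24≤26, objective 108.
Maximum is 117 at (p,q)=(0,13).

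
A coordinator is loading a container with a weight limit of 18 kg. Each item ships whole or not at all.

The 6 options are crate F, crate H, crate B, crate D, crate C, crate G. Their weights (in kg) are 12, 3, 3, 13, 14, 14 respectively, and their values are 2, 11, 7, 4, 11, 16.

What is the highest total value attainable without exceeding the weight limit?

27

Allowing fractional choices, the relaxed optimum would be about 31.7, but items are indivisible.
crate H + crate G: weight 3 + 14 = 17 ≤ 18, value 11 + 16 = 27.
crate B + crate G: weight 3 + 14 = 17 ≤ 18, value 7 + 16 = 23.
crate H + crate C: weight 3 + 14 = 17 ≤ 18, value 11 + 11 = 22.
Best is crate H and crate G with total value 27.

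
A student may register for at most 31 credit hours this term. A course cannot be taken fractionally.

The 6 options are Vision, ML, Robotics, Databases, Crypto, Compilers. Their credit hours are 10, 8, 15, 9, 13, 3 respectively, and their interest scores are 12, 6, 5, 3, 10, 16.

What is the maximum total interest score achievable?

Treat it as a binary knapsack problem.
Vision + ML + Compilers: credit hours 10 + 8 + 3 = 21 ≤ 31, interest score 12 + 6 + 16 = 34.
Vision + ML + Databases + Compilers: credit hours 10 + 8 + 9 + 3 = 30 ≤ 31, interest score 12 + 6 + 3 + 16 = 37.
Vision + Crypto + Compilers: credit hours 10 + 13 + 3 = 26 ≤ 31, interest score 12 + 10 + 16 = 38.
Best is Vision, Crypto, and Compilers with total interest score 38.

38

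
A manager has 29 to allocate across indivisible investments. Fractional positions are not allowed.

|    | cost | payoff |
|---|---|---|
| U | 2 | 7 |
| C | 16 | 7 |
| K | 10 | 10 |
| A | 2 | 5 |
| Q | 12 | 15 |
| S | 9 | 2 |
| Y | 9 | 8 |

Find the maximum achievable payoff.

U + A + Q + Y: cost 2 + 2 + 12 + 9 = 25 ≤ 29, payoff 7 + 5 + 15 + 8 = 35.
U + K + A + Q: cost 2 + 10 + 2 + 12 = 26 ≤ 29, payoff 7 + 10 + 5 + 15 = 37.
Best is U, K, A, and Q with total payoff 37.

37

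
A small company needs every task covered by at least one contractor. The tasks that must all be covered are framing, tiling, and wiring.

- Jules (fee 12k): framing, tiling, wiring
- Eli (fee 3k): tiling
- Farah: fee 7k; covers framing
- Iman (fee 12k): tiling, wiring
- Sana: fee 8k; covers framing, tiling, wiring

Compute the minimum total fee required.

8

Sana alone covers framing, tiling, wiring — every task.
Total fee: 8.
No cover costs less than 8.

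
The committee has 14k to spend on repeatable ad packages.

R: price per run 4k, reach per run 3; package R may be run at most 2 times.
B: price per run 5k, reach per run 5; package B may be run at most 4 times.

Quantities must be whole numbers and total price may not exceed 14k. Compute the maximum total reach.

13

1×R and 2×B: price 14 ≤ 14, reach 1·3 + 2·5 = 13.
2×R and 1×B: price 13 ≤ 14, reach 2·3 + 1·5 = 11.
Best is 13.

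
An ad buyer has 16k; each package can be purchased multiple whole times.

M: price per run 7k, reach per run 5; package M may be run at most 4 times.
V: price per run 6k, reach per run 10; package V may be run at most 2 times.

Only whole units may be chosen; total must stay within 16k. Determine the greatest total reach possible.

This is a bounded integer knapsack.
V has the best ratio (10/6); taking only V gives at most 2×10 = 20 (stopped by the price limit).
Optimal: 2×V: price 12 ≤ 16, reach 2·10 = 20.

20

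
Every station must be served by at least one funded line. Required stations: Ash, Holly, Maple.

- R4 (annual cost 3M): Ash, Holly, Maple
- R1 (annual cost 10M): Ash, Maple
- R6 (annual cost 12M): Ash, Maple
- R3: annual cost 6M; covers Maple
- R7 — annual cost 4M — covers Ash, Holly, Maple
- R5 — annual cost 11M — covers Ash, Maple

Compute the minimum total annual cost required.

3

This is a weighted set-cover instance.
R4 alone covers Ash, Holly, Maple — every station.
Total annual cost: 3.
No cover costs less than 3.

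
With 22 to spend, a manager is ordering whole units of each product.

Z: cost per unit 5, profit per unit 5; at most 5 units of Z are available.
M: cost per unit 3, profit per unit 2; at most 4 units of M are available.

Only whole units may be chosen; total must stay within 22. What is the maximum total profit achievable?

20

This is a bounded integer knapsack.
4×Z: cost 20 ≤ 22, profit 4·5 = 20.
3×Z and 2×M: cost 21 ≤ 22, profit 3·5 + 2·2 = 19.
Best is 20.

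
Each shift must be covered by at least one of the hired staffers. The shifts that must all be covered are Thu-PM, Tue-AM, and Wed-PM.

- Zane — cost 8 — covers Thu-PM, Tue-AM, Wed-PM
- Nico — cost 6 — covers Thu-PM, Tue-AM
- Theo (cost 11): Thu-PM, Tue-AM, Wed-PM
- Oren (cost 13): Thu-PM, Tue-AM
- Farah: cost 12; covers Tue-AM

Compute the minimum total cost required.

8

Zane alone covers Thu-PM, Tue-AM, Wed-PM — every shift.
Total cost: 8.
No cover costs less than 8.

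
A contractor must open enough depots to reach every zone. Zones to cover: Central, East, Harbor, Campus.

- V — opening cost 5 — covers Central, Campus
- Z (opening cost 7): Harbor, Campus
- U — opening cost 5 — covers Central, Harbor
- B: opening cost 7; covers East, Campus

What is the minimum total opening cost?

12

This is a weighted set-cover instance.
The greedy cost-per-new-zone heuristic would pick V, U, and B for 17, but a cheaper cover exists.
Choose U and B: together they cover Central, East, Harbor, Campus — every zone.
Total opening cost: 5 + 7 = 12.
No cover costs less than 12.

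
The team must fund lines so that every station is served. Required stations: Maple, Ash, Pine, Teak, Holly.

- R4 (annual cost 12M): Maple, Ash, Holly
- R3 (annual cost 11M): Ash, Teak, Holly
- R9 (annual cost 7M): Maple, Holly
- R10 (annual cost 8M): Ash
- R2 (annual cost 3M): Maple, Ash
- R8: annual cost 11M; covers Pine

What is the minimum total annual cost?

Choose R3, R2, and R8: together they cover Maple, Ash, Pine, Teak, Holly — every station.
Total annual cost: 11 + 3 + 11 = 25.

25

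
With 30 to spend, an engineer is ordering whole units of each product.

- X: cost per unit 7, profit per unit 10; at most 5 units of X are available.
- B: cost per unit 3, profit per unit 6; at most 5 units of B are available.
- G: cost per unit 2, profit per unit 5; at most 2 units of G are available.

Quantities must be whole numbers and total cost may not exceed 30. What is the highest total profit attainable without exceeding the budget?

54

This is a bounded integer knapsack.
2×X, 4×B, and 2×G: cost 30 ≤ 30, profit 2·10 + 4·6 + 2·5 = 54.
1×X, 5×B, and 2×G: cost 26 ≤ 30, profit 1·10 + 5·6 + 2·5 = 50.
Best is 54.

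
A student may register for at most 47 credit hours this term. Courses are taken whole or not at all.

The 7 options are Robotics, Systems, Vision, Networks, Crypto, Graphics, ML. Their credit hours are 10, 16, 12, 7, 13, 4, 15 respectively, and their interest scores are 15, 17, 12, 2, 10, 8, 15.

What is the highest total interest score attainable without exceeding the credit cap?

Robotics + Systems + Vision + Graphics: credit hours 10 + 16 + 12 + 4 = 42 ≤ 47, interest score 15 + 17 + 12 + 8 = 52.
Robotics + Systems + Graphics + ML: credit hours 10 + 16 + 4 + 15 = 45 ≤ 47, interest score 15 + 17 + 8 + 15 = 55.
Best is Robotics, Systems, Graphics, and ML with total interest score 55.

55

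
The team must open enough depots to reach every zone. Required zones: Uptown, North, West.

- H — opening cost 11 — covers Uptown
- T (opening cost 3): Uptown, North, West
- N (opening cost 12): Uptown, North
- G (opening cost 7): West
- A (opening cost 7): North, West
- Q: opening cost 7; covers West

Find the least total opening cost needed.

3

T alone covers Uptown, North, West — every zone.
Total opening cost: 3.
No cover costs less than 3.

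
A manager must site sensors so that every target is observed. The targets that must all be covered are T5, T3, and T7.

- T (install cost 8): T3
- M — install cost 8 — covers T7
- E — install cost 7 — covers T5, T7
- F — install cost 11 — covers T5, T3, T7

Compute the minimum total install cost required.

The greedy cost-per-new-target heuristic would pick E and T for 15, but a cheaper cover exists.
F alone covers T5, T3, T7 — every target.
Total install cost: 11.
No cover costs less than 11.

11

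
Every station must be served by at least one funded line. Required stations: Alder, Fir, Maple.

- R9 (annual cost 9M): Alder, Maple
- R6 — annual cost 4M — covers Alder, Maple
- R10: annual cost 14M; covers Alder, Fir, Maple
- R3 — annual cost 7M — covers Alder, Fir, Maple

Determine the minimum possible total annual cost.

R3 alone covers Alder, Fir, Maple — every station.
Total annual cost: 7.

7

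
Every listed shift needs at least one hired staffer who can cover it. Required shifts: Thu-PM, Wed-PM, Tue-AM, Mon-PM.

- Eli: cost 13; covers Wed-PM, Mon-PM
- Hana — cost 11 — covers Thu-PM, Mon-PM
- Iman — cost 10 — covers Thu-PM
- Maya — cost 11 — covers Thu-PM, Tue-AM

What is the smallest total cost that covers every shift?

24

The greedy cost-per-new-shift heuristic would pick Hana, Maya, and Eli for 35, but a cheaper cover exists.
Choose Eli and Maya: together they cover Thu-PM, Wed-PM, Tue-AM, Mon-PM — every shift.
Total cost: 13 + 11 = 24.
No cover costs less than 24.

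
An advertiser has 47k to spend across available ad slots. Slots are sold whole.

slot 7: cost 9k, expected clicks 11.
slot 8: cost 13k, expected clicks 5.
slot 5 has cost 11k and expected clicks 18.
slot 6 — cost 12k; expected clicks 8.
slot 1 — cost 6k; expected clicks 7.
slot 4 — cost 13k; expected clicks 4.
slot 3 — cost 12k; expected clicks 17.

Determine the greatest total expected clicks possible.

Take slot 7, slot 5, slot 6, and slot 3: cost 9 + 11 + 12 + 12 = 44 ≤ 47, expected clicks 11 + 18 + 8 + 17 = 54.
No other feasible combination does better.

54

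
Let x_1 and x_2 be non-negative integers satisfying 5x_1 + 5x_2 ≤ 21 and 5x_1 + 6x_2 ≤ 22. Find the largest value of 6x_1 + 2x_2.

The continuous relaxation peaks at (4.2, 0) with value 25.20; rounding to a feasible lattice point costs some objective.
(x_1,x_2)=(4,0): 5·4+5·0=20≤21, 5·4+6·0=20≤22, objective 24.
(x_1,x_2)=(3,1): 5·3+5·1=20≤21, 5·3+6·1=21≤22, objective 20.
(x_1,x_2)=(3,0): 5·3+5·0=15≤21, 5·3+6·0=15≤22, objective 18.
Maximum is 24 at (x_1,x_2)=(4,0).

24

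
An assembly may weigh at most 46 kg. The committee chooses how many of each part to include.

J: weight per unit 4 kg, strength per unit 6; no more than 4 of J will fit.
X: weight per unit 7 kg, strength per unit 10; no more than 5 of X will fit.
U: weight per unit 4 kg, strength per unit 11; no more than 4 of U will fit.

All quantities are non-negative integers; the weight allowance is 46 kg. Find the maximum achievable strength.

88

This is a bounded integer knapsack.
U has the best ratio (11/4); taking only U gives at most 4×11 = 44 (stopped by the supply cap of 4).
Mixing does better — 4×J, 2×X, and 4×U: weight 46 ≤ 46, strength 4·6 + 2·10 + 4·11 = 88.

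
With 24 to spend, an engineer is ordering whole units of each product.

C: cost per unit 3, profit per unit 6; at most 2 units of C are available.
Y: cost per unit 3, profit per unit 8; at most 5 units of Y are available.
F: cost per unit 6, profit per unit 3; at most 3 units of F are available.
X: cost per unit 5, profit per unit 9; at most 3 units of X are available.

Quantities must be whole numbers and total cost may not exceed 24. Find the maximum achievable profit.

55

This is a bounded integer knapsack.
1×C, 5×Y, and 1×X: cost 23 ≤ 24, profit 1·6 + 5·8 + 1·9 = 55.
2×C, 4×Y, and 1×X: cost 23 ≤ 24, profit 2·6 + 4·8 + 1·9 = 53.
Best is 55.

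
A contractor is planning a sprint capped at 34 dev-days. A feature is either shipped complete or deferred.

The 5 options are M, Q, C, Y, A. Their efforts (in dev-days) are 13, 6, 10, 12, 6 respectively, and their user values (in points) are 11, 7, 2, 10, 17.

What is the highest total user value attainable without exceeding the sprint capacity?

This is a 0-1 knapsack instance.
Take M, Y, and A: effort 13 + 12 + 6 = 31 ≤ 34, user value 11 + 10 + 17 = 38.
No other feasible combination does better.

38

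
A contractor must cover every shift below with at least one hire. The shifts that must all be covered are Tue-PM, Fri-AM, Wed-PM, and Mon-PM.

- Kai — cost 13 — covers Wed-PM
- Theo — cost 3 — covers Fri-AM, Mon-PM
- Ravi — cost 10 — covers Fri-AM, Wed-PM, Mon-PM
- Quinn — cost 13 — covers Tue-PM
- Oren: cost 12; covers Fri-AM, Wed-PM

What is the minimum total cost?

This is an integer covering problem.
Choose Ravi and Quinn: together they cover Tue-PM, Fri-AM, Wed-PM, Mon-PM — every shift.
Total cost: 10 + 13 = 23.

23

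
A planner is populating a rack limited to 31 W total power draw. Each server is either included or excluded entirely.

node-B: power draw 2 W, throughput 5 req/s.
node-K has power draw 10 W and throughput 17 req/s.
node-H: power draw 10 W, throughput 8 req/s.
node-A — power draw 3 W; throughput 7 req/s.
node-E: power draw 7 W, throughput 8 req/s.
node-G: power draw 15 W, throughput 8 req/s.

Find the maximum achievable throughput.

40

Allowing fractional choices, the relaxed optimum would be about 44.2, but servers are indivisible.
node-K + node-H + node-A + node-E: power draw 10 + 10 + 3 + 7 = 30 ≤ 31, throughput 17 + 8 + 7 + 8 = 40.
node-B + node-K + node-A + node-E: power draw 2 + 10 + 3 + 7 = 22 ≤ 31, throughput 5 + 17 + 7 + 8 = 37.
node-B + node-K + node-H + node-E: power draw 2 + 10 + 10 + 7 = 29 ≤ 31, throughput 5 + 17 + 8 + 8 = 38.
Best is node-K, node-H, node-A, and node-E with total throughput 40.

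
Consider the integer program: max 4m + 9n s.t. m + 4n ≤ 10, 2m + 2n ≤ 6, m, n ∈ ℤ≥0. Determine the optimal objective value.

Relaxing integrality, the LP optimum is 23.67 at (m,n) = (0.667, 2.33), which is not an integer point.
(m,n)=(1,2): 1·1+4·2=9≤10, 2·1+2·2=6≤6, objective 22.
(m,n)=(0,2): 1·0+4·2=8≤10, 2·0+2·2=4≤6, objective 18.
The best lattice point is (1,2), giving 22.

22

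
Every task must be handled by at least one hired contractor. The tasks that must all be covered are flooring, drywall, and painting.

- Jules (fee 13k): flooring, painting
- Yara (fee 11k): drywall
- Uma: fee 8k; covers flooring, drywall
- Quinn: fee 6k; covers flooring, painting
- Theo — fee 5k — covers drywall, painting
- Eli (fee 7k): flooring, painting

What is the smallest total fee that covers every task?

11

Choose Quinn and Theo: together they cover flooring, drywall, painting — every task.
Total fee: 6 + 5 = 11.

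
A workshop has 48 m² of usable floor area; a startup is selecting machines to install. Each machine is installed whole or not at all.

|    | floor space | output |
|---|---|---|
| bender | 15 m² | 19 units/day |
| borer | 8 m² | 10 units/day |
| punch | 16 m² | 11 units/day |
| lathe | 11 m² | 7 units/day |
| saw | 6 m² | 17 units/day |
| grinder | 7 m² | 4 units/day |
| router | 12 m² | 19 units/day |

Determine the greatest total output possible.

This is a 0-1 knapsack instance.
Take bender, borer, saw, grinder, and router: floor space 15 + 8 + 6 + 7 + 12 = 48 ≤ 48, output 19 + 10 + 17 + 4 + 19 = 69.
No other feasible combination does better.

69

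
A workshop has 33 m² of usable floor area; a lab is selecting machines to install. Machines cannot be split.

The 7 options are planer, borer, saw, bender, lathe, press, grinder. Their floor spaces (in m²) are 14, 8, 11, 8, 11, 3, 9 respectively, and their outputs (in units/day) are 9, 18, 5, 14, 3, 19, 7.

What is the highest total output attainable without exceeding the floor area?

Allowing fractional choices, the relaxed optimum would be about 61.2, but machines are indivisible.
planer + borer + bender + press: floor space 14 + 8 + 8 + 3 = 33 ≤ 33, output 9 + 18 + 14 + 19 = 60.
borer + bender + press + grinder: floor space 8 + 8 + 3 + 9 = 28 ≤ 33, output 18 + 14 + 19 + 7 = 58.
Best is planer, borer, bender, and press with total output 60.

60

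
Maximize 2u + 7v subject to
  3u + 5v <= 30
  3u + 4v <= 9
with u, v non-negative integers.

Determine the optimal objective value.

14

The continuous relaxation peaks at (0, 2.25) with value 15.75; rounding to a feasible lattice point costs some objective.
(u,v)=(0,2) is feasible, giving 14.
(u,v)=(1,1) is feasible, giving 9.
(u,v)=(0,1) is feasible, giving 7.
Maximum is 14 at (u,v)=(0,2).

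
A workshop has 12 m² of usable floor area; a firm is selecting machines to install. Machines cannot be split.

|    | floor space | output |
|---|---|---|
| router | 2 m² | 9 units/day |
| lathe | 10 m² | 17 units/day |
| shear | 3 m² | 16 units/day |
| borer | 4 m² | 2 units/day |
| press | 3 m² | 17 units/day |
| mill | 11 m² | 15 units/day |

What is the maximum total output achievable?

Take router, shear, borer, and press: floor space 2 + 3 + 4 + 3 = 12 ≤ 12, output 9 + 16 + 2 + 17 = 44.
No other feasible combination does better.

44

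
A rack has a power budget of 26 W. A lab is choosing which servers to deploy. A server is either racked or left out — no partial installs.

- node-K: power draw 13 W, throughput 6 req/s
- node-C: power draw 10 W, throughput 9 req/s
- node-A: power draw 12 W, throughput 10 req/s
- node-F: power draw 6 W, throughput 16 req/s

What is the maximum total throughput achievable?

26

Allowing fractional choices, the relaxed optimum would be about 33.3, but servers are indivisible.
node-K + node-F: power draw 13 + 6 = 19 ≤ 26, throughput 6 + 16 = 22.
node-C + node-F: power draw 10 + 6 = 16 ≤ 26, throughput 9 + 16 = 25.
node-A + node-F: power draw 12 + 6 = 18 ≤ 26, throughput 10 + 16 = 26.
Best is node-A and node-F with total throughput 26.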